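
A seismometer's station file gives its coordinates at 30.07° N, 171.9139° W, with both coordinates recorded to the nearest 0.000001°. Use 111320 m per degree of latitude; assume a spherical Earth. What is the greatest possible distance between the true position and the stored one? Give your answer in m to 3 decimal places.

Rounding to 6 decimal places leaves each coordinate within ±5e-07° of the true value.
North–south component: 5e-07° × 111320 = 0.05566 m.
E–W at 30.07°: 5e-07° × 111320 × cos 30.07° = 5e-07 × 111320 × 0.8654 ≈ 0.0481689 m.
The two errors are perpendicular, so the maximum displacement is √(0.05566² + 0.0481689²) ≈ 0.073609 m.

0.074 m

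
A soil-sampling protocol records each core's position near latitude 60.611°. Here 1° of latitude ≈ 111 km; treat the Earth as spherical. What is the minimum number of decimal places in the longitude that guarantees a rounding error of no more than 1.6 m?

5 decimal places

At 60.611° one degree of longitude covers 111000 × cos 60.611° ≈ 111000 × 0.4907 ≈ 54471.7 m.
With N decimal places the half-ulp bound is 0.5·10⁻ᴺ°, or 0.5·10⁻ᴺ × 54471.7 m on the ground.
Setting 27235.9 × 10⁻ᴺ ≤ 1.6 gives 10ᴺ ≥ 1.702e+04, i.e. N ≥ 4.23.
At 4 places the error can reach 2.72 m, but 5 places keeps it to 0.272 m.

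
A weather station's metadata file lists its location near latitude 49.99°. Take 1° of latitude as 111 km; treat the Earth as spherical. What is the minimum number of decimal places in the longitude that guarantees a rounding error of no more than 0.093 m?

At 49.99° one degree of longitude covers 111000 × cos 49.99° ≈ 111000 × 0.6429 ≈ 71364.3 m.
Rounding to N decimal places gives at most 0.5 × 10⁻ᴺ degrees of error, i.e. 0.5 × 10⁻ᴺ × 71364.3 m.
Need 0.5 × 71364.3 × 10⁻ᴺ ≤ 0.093 → 10⁻ᴺ ≤ 2.606e-06, so N ≥ 5.58.
At 5 places the error can reach 0.357 m, but 6 places keeps it to 0.0357 m.

6 decimal places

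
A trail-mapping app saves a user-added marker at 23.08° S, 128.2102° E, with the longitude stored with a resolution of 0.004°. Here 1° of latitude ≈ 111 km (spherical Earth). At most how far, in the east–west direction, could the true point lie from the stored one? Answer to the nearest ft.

With a 0.004° grid the true value lies within half a step, ±0.004°/2 = ±0.002°, of the stored one.
One degree of longitude at 23.08° is 111000 × cos 23.08° ≈ 111000 × 0.9200 = 102115 m.
So at most 0.002° × 102115 ≈ 204.231 m east–west.
In feet: 204.231 m ÷ 0.3048 ≈ 670.05 ft.

670 ft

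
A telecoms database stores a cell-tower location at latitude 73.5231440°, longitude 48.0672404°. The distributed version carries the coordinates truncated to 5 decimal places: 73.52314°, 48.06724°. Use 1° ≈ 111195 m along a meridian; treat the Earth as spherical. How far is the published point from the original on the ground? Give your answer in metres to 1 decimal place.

0.4 metres

The latitude changed by +0.0000040° and the longitude by +0.0000004°.
North–south shift: 0.0000040 × 111195 = 0.44478 m.
E–W at 73.5231°: 0.0000004° × 111195 × cos 73.5231° = 0.0000004 × 111195 × 0.2836 ≈ 0.0126152 m.
Combined displacement = (0.44478² + 0.0126152²)^½ ≈ 0.444959 m.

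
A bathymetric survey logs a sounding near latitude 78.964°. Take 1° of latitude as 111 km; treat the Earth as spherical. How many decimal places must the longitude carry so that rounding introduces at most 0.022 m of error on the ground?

At 78.964° one degree of longitude covers 111000 × cos 78.964° ≈ 111000 × 0.1914 ≈ 21248.3 m.
Rounding to N decimal places gives at most 0.5 × 10⁻ᴺ degrees of error, i.e. 0.5 × 10⁻ᴺ × 21248.3 m.
Setting 10624.1 × 10⁻ᴺ ≤ 0.022 gives 10ᴺ ≥ 4.829e+05, i.e. N ≥ 5.68.
So 6 decimal places suffice (0.0106 m); 5 would allow up to 0.106 m.

6 decimal places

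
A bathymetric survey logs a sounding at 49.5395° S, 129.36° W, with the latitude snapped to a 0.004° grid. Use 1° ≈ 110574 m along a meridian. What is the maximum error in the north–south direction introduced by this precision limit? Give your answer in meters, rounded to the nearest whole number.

With a 0.004° grid the true value lies within half a step, ±0.004°/2 = ±0.002°, of the stored one.
So the N–S error is at most 0.002 × 110574 = 221.148 m.

221 meters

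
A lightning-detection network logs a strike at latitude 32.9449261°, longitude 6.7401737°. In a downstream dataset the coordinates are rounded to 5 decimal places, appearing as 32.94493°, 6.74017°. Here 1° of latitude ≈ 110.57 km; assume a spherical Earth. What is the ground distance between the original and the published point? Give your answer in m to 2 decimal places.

0.55 m

Δlat = 32.9449261 − 32.94493 = -0.0000039°; Δlon = 6.7401737 − 6.74017 = +0.0000037°.
North–south shift: -0.0000039 × 110570 = -0.431223 m.
E–W at 32.9449°: 0.0000037° × 110570 × cos 32.9449° = 0.0000037 × 110570 × 0.8392 ≈ 0.343322 m.
Combined displacement = (0.431223² + 0.343322²)^½ ≈ 0.551201 m.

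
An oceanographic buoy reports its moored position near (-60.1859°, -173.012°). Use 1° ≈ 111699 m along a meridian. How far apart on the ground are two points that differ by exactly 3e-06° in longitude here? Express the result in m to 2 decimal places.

0.17 m

3e-06° of longitude at 60.1859° is 3e-06 × 111699 × cos 60.1859° ≈ 3e-06 × 55535.3 = 0.166606 m.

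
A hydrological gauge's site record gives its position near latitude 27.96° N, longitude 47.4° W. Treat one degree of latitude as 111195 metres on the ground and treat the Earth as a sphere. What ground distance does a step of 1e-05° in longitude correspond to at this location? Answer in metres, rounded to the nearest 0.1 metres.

1.0 metres

At 27.96° a degree of longitude is 111195 × cos 27.96° ≈ 98215.8 m, so 1e-05° corresponds to 0.982158 m.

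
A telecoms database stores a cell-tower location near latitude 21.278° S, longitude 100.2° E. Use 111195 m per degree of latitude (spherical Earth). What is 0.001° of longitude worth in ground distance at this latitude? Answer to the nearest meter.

At 21.278° a degree of longitude is 111195 × cos 21.278° ≈ 103615 m, so 0.001° corresponds to 103.615 m.

104 meters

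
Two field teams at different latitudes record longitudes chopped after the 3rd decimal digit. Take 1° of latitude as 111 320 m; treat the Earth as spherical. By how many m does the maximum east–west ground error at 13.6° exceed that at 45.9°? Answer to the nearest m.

31 m

Truncating at 3 decimal places can drop up to a full unit in the last place, so the longitude may be off by as much as 0.001°.
At 13.6°: 0.001° × 111320 × cos 13.6° = 0.001 × 111320 × 0.9720 ≈ 108.2 m.
At 45.9°: 0.001° × 111320 × cos 45.9° = 0.001 × 111320 × 0.6959 ≈ 77.469 m.
Difference: 108.2 − 77.469 = 30.73 m.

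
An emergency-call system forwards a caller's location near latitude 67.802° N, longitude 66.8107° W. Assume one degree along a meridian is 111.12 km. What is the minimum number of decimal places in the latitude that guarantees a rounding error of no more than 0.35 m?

One degree of latitude covers 111120 m.
With N decimal places the half-ulp bound is 0.5·10⁻ᴺ°, or 0.5·10⁻ᴺ × 111120 m on the ground.
Need 0.5 × 111120 × 10⁻ᴺ ≤ 0.35 → 10⁻ᴺ ≤ 6.299e-06, so N ≥ 5.20.
So 6 decimal places suffice (0.0556 m); 5 would allow up to 0.556 m.

6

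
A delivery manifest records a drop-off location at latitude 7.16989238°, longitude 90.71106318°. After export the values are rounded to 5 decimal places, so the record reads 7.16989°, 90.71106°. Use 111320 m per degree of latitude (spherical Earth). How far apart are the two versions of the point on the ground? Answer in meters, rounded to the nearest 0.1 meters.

Δlat = 7.16989238 − 7.16989 = +0.00000238°; Δlon = 90.71106318 − 90.71106 = +0.00000318°.
North–south shift: 0.00000238 × 111320 = 0.264942 m.
E–W at 7.16989°: 0.00000318° × 111320 × cos 7.16989° = 0.00000318 × 111320 × 0.9922 ≈ 0.351229 m.
Hypotenuse of the two orthogonal shifts: √(0.264942² + 0.351229²) = 0.43995 m.

0.4 meters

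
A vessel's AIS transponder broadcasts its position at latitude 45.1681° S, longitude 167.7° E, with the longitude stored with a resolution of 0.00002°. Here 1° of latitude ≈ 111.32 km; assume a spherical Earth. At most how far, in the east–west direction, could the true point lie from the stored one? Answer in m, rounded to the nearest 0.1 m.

With a 0.00002° grid the true value lies within half a step, ±0.00002°/2 = ±1e-05°, of the stored one.
At latitude 45.1681° a degree of longitude spans 111320 m × cos 45.1681° = 111320 × 0.7050 ≈ 78483.8 m.
Maximum E–W displacement: 1e-05 × 78483.8 = 0.784838 m.

0.8 m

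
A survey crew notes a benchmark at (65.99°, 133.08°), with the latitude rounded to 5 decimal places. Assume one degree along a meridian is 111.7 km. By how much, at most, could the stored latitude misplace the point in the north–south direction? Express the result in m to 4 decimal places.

0.5585 m

Rounding to 5 decimal places leaves the latitude within ±5e-06° of the true value.
North–south distance: 5e-06° × 111700 m/° = 0.5585 m.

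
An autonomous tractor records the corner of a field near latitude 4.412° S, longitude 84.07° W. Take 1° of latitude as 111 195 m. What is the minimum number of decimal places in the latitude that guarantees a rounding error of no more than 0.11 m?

6

One degree of latitude covers 111195 m.
With N decimal places the half-ulp bound is 0.5·10⁻ᴺ°, or 0.5·10⁻ᴺ × 111195 m on the ground.
Need 0.5 × 111195 × 10⁻ᴺ ≤ 0.11 → 10⁻ᴺ ≤ 1.979e-06, so N ≥ 5.70.
At 5 places the error can reach 0.556 m, but 6 places keeps it to 0.0556 m.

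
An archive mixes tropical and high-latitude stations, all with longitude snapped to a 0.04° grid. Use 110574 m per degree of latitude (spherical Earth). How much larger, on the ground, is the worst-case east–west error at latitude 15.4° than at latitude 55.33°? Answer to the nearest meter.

874 meters

With a 0.04° grid the true value lies within half a step, ±0.04°/2 = ±0.02°, of the stored one.
Error at 15.4° = 0.02° × 110574 × cos 15.4° ≈ 2211.5 × 0.9641 = 2132.1 m.
Error at 55.33° = 0.02° × 110574 × cos 55.33° ≈ 2211.5 × 0.5688 = 1258 m.
Difference: 2132.1 − 1258 = 874.08 m.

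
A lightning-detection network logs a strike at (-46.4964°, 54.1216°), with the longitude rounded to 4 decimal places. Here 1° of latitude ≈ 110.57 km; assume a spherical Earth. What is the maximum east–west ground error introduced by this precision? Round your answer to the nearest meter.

Rounding to 4 decimal places leaves the longitude within ±5e-05° of the true value.
At latitude 46.4964° a degree of longitude spans 110570 m × cos 46.4964° = 110570 × 0.6884 ≈ 76116.4 m.
Maximum E–W displacement: 5e-05 × 76116.4 = 3.80582 m.

4 meters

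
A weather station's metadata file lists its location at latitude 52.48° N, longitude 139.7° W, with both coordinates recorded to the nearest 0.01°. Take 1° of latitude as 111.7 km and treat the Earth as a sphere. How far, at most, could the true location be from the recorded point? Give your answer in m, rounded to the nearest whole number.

Rounding to 2 decimal places leaves each coordinate within ±0.005° of the true value.
North–south component: 0.005° × 111700 = 558.5 m.
Longitude error → 0.005 × 111700 × cos 52.48° = 0.005 × 111700 × 0.6090 ≈ 340.148 m.
Worst case both components are at the extreme and orthogonal: √(558.5² + 340.148²) ≈ 653.929 m.

654 m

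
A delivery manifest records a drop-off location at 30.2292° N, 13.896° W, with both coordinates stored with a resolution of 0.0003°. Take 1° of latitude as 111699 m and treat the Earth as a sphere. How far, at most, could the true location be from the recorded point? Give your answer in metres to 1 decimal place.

With a 0.0003° grid the true value lies within half a step, ±0.0003°/2 = ±0.00015°, of the stored one.
N–S: 0.00015° × 111699 m/° = 16.7549 m.
Longitude error → 0.00015 × 111699 × cos 30.2292° = 0.00015 × 111699 × 0.8640 ≈ 14.4765 m.
Combining orthogonally: (16.7549² + 14.4765²)^½ ≈ 22.1426 m.

22.1 metres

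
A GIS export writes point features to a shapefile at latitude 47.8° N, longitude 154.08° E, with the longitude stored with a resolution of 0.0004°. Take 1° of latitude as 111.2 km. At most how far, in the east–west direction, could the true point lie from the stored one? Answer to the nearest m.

15 m

With a 0.0004° grid the true value lies within half a step, ±0.0004°/2 = ±0.0002°, of the stored one.
At latitude 47.8° a degree of longitude spans 111200 m × cos 47.8° = 111200 × 0.6717 ≈ 74695.3 m.
Maximum E–W displacement: 0.0002 × 74695.3 = 14.9391 m.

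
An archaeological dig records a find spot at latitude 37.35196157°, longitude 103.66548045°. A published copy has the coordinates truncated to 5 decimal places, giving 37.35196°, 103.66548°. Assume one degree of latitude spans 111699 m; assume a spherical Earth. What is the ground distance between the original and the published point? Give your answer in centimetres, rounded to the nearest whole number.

Δlat = 37.35196157 − 37.35196 = +0.00000157°; Δlon = 103.66548045 − 103.66548 = +0.00000045°.
North–south shift: 0.00000157 × 111699 = 0.175367 m.
East–west at this latitude: 0.00000045° × 111699 × cos 37.352° ≈ 0.00000045 × 88792.2 = 0.0399565 m.
Combined displacement = (0.175367² + 0.0399565²)^½ ≈ 0.179862 m.
That is 0.179862 m = 17.986 cm.

18 centimetres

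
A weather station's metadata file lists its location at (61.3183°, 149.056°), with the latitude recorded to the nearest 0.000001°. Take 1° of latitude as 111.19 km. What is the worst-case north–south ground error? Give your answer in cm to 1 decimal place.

5.6 cm

Rounding to 6 decimal places leaves the latitude within ±5e-07° of the true value.
Along the meridian that is 5e-07° × 111190 m/° = 0.055595 m.
That is 0.055595 m = 5.5595 cm.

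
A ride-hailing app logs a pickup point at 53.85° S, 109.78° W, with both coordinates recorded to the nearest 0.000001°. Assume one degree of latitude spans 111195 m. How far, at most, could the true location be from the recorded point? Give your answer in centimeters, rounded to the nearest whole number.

Rounding to 6 decimal places leaves each coordinate within ±5e-07° of the true value.
N–S: 5e-07° × 111195 m/° = 0.0555975 m.
Longitude error → 5e-07 × 111195 × cos 53.85° = 5e-07 × 111195 × 0.5899 ≈ 0.032797 m.
Worst case both components are at the extreme and orthogonal: √(0.0555975² + 0.032797²) ≈ 0.0645502 m.
That is 0.0645502 m = 6.455 cm.

6 centimeters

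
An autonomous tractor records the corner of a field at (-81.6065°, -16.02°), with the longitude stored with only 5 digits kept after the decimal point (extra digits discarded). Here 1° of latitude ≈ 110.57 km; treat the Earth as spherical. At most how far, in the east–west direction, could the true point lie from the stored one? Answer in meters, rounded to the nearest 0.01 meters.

0.16 meters

Truncating at 5 decimal places can drop up to a full unit in the last place, so the longitude may be off by as much as 1e-05°.
One degree of longitude at 81.6065° is 110570 × cos 81.6065° ≈ 110570 × 0.1460 = 16140 m.
So at most 1e-05° × 16140 ≈ 0.1614 m east–west.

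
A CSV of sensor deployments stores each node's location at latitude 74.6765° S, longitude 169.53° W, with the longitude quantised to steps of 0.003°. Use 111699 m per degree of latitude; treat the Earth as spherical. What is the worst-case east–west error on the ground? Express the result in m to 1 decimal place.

44.3 m

With a 0.003° grid the true value lies within half a step, ±0.003°/2 = ±0.0015°, of the stored one.
At latitude 74.6765° a degree of longitude spans 111699 m × cos 74.6765° = 111699 × 0.2643 ≈ 29518.5 m.
East–west error: 0.0015° × 29518.5 m/° ≈ 44.2778 m.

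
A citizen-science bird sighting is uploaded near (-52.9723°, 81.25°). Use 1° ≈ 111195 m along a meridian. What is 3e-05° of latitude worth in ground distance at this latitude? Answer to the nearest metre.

3e-05° × 111195 m/° = 3.33585 m.

3 metres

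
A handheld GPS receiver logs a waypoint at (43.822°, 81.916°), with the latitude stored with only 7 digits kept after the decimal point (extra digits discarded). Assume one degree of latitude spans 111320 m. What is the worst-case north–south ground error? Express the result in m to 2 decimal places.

0.01 m

Truncating at 7 decimal places can drop up to a full unit in the last place, so the latitude may be off by as much as 1e-07°.
So the N–S error is at most 1e-07 × 111320 = 0.011132 m.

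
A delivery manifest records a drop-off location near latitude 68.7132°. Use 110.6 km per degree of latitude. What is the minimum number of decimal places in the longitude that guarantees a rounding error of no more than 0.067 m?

At 68.7132° one degree of longitude covers 110600 × cos 68.7132° ≈ 110600 × 0.3630 ≈ 40151.8 m.
With N decimal places the half-ulp bound is 0.5·10⁻ᴺ°, or 0.5·10⁻ᴺ × 40151.8 m on the ground.
Need 0.5 × 40151.8 × 10⁻ᴺ ≤ 0.067 → 10⁻ᴺ ≤ 3.337e-06, so N ≥ 5.48.
At 5 places the error can reach 0.201 m, but 6 places keeps it to 0.0201 m.

6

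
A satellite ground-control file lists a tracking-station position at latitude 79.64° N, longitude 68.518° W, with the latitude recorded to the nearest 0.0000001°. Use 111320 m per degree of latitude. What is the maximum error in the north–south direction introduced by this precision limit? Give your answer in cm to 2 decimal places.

0.56 cm

Rounding to 7 decimal places leaves the latitude within ±5e-08° of the true value.
Along the meridian that is 5e-08° × 111320 m/° = 0.005566 m.
That is 0.005566 m = 0.5566 cm.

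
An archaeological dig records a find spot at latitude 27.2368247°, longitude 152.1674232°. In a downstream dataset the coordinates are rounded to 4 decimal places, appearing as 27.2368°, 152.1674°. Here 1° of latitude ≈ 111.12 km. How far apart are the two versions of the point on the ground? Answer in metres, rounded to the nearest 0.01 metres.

3.58 metres

The latitude changed by +0.0000247° and the longitude by +0.0000232°.
North–south shift: 0.0000247 × 111120 = 2.74466 m.
East–west at this latitude: 0.0000232° × 111120 × cos 27.2368° ≈ 0.0000232 × 98799.3 = 2.29214 m.
Distance: √(2.74466² + 2.29214²) ≈ 3.57591 m.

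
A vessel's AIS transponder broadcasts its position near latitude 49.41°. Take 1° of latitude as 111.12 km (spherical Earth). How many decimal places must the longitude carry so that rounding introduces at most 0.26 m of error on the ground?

At 49.41° one degree of longitude covers 111120 × cos 49.41° ≈ 111120 × 0.6506 ≈ 72299.3 m.
Rounding to N decimal places gives at most 0.5 × 10⁻ᴺ degrees of error, i.e. 0.5 × 10⁻ᴺ × 72299.3 m.
Setting 36149.7 × 10⁻ᴺ ≤ 0.26 gives 10ᴺ ≥ 1.39e+05, i.e. N ≥ 5.14.
So 6 decimal places suffice (0.0361 m); 5 would allow up to 0.361 m.

6 decimal places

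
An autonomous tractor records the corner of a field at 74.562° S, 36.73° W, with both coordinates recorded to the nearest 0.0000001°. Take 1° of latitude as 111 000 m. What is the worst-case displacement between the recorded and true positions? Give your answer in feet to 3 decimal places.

Rounding to 7 decimal places leaves each coordinate within ±5e-08° of the true value.
Latitude error → 5e-08 × 111000 = 0.00555 m along the meridian.
East–west component at 74.562°: 5e-08° × 111000 × cos 74.562° ≈ 5e-08 × 29547.7 ≈ 0.00147738 m.
The two errors are perpendicular, so the maximum displacement is √(0.00555² + 0.00147738²) ≈ 0.00574327 m.
Converting: 0.00574327 m × 3.2808 ft/m ≈ 0.018843 ft.

0.019 feet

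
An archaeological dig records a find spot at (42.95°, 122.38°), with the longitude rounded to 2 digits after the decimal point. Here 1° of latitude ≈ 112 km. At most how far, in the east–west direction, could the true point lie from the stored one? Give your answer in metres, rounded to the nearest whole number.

410 metres

Rounding to 2 decimal places leaves the longitude within ±0.005° of the true value.
One degree of longitude at 42.95° is 112000 × cos 42.95° ≈ 112000 × 0.7319 = 81978.2 m.
Maximum E–W displacement: 0.005 × 81978.2 = 409.891 m.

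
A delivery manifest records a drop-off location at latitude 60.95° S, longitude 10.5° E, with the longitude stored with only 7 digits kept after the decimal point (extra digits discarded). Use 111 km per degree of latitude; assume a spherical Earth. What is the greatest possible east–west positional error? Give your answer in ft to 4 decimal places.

0.0177 ft

Truncating at 7 decimal places can drop up to a full unit in the last place, so the longitude may be off by as much as 1e-07°.
One degree of longitude at 60.95° is 111000 × cos 60.95° ≈ 111000 × 0.4856 = 53898.6 m.
East–west error: 1e-07° × 53898.6 m/° ≈ 0.00538986 m.
Converting: 0.00538986 m × 3.2808 ft/m ≈ 0.017683 ft.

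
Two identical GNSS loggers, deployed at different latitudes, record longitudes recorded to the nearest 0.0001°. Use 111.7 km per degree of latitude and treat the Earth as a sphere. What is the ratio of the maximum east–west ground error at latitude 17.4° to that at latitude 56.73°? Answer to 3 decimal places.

Rounding to 4 decimal places leaves the longitude within ±5e-05° of the true value.
At 17.4°: 5e-05° × 111700 × cos 17.4° = 5e-05 × 111700 × 0.9542 ≈ 5.3294 m.
Error at 56.73° = 5e-05° × 111700 × cos 56.73° ≈ 5.585 × 0.5486 = 3.0638 m.
The ratio reduces to cos 17.4° / cos 56.73° = 0.9542/0.5486 ≈ 1.7395.

1.739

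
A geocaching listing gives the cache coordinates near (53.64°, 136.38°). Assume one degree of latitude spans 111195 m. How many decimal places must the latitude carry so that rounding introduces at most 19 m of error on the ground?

One degree of latitude covers 111195 m.
Rounding to N decimal places gives at most 0.5 × 10⁻ᴺ degrees of error, i.e. 0.5 × 10⁻ᴺ × 111195 m.
Need 0.5 × 111195 × 10⁻ᴺ ≤ 19 → 10⁻ᴺ ≤ 3.417e-04, so N ≥ 3.47.
So 4 decimal places suffice (5.56 m); 3 would allow up to 55.6 m.

4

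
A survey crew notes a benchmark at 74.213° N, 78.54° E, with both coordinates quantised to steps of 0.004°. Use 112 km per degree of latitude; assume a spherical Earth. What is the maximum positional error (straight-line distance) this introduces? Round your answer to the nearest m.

232 m

With a 0.004° grid the true value lies within half a step, ±0.004°/2 = ±0.002°, of the stored one.
Latitude error → 0.002 × 112000 = 224 m along the meridian.
Longitude error → 0.002 × 112000 × cos 74.213° = 0.002 × 112000 × 0.2721 ≈ 60.9419 m.
Combining orthogonally: (224² + 60.9419²)^½ ≈ 232.142 m.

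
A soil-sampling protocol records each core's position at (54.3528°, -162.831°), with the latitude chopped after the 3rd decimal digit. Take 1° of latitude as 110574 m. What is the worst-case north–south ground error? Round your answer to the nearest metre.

111 metres

Truncating at 3 decimal places can drop up to a full unit in the last place, so the latitude may be off by as much as 0.001°.
North–south distance: 0.001° × 110574 m/° = 110.574 m.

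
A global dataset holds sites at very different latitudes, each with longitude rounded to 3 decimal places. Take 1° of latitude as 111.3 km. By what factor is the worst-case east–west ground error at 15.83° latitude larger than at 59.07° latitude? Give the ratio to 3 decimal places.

Rounding to 3 decimal places leaves the longitude within ±0.0005° of the true value.
At 15.83°: 0.0005° × 111300 × cos 15.83° = 0.0005 × 111300 × 0.9621 ≈ 53.539 m.
At 59.07°: 0.0005° × 111300 × cos 59.07° = 0.0005 × 111300 × 0.5140 ≈ 28.604 m.
The ratio reduces to cos 15.83° / cos 59.07° = 0.9621/0.5140 ≈ 1.8718.

1.872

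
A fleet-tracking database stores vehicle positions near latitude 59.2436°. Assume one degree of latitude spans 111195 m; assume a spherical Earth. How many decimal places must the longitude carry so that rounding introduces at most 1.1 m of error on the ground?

5

At 59.2436° one degree of longitude covers 111195 × cos 59.2436° ≈ 111195 × 0.5114 ≈ 56863.9 m.
Rounding to N decimal places gives at most 0.5 × 10⁻ᴺ degrees of error, i.e. 0.5 × 10⁻ᴺ × 56863.9 m.
Need 0.5 × 56863.9 × 10⁻ᴺ ≤ 1.1 → 10⁻ᴺ ≤ 3.869e-05, so N ≥ 4.41.
So 5 decimal places suffice (0.284 m); 4 would allow up to 2.84 m.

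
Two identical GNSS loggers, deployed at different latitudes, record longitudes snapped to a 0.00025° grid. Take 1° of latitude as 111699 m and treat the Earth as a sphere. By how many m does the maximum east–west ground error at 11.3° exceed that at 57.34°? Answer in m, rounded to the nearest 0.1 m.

With a 0.00025° grid the true value lies within half a step, ±0.00025°/2 = ±0.000125°, of the stored one.
At 11.3°: 0.000125° × 111699 × cos 11.3° = 0.000125 × 111699 × 0.9806 ≈ 13.692 m.
Error at 57.34° = 0.000125° × 111699 × cos 57.34° ≈ 13.962 × 0.5397 = 7.5348 m.
Difference: 13.692 − 7.5348 = 6.1569 m.

6.2 m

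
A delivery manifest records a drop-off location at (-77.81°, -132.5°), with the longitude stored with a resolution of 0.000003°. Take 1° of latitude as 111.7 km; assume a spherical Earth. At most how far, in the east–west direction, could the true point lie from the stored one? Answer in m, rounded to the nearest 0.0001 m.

With a 0.000003° grid the true value lies within half a step, ±0.000003°/2 = ±1.5e-06°, of the stored one.
One degree of longitude at 77.81° is 111700 × cos 77.81° ≈ 111700 × 0.2112 = 23585.9 m.
Maximum E–W displacement: 1.5e-06 × 23585.9 = 0.0353789 m.

0.0354 m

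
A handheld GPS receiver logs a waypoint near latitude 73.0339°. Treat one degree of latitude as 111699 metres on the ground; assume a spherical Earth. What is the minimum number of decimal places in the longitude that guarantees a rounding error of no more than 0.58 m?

5 decimal places

At 73.0339° one degree of longitude covers 111699 × cos 73.0339° ≈ 111699 × 0.2918 ≈ 32594.4 m.
With N decimal places the half-ulp bound is 0.5·10⁻ᴺ°, or 0.5·10⁻ᴺ × 32594.4 m on the ground.
Need 0.5 × 32594.4 × 10⁻ᴺ ≤ 0.58 → 10⁻ᴺ ≤ 3.559e-05, so N ≥ 4.45.
So 5 decimal places suffice (0.163 m); 4 would allow up to 1.63 m.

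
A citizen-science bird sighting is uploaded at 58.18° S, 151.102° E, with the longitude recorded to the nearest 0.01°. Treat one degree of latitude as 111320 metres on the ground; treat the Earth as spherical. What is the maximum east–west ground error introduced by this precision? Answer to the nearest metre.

Rounding to 2 decimal places leaves the longitude within ±0.005° of the true value.
Parallels shrink by cos φ, so at 58.18° a degree of longitude is 111320 × 0.5273 ≈ 58693.7 m.
So at most 0.005° × 58693.7 ≈ 293.469 m east–west.

293 metres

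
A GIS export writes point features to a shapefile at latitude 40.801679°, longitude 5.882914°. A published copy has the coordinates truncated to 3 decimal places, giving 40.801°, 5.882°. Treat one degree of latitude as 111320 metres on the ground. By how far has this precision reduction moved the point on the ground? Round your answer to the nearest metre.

108 metres

The latitude changed by +0.000679° and the longitude by +0.000914°.
North–south shift: 0.000679 × 111320 = 75.5863 m.
East–west at this latitude: 0.000914° × 111320 × cos 40.801° ≈ 0.000914 × 84267.4 = 77.0204 m.
Hypotenuse of the two orthogonal shifts: √(75.5863² + 77.0204²) = 107.914 m.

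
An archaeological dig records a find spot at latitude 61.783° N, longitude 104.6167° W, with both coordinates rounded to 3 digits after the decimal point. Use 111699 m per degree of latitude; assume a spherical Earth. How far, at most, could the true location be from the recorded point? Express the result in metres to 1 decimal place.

61.8 metres

Rounding to 3 decimal places leaves each coordinate within ±0.0005° of the true value.
Latitude error → 0.0005 × 111699 = 55.8495 m along the meridian.
E–W at 61.783°: 0.0005° × 111699 × cos 61.783° = 0.0005 × 111699 × 0.4728 ≈ 26.4063 m.
Combining orthogonally: (55.8495² + 26.4063²)^½ ≈ 61.7775 m.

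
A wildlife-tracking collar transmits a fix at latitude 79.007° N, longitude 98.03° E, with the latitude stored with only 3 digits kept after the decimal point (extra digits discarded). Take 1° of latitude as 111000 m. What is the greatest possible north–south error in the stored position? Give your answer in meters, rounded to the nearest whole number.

111 meters

Truncating at 3 decimal places can drop up to a full unit in the last place, so the latitude may be off by as much as 0.001°.
So the N–S error is at most 0.001 × 111000 = 111 m.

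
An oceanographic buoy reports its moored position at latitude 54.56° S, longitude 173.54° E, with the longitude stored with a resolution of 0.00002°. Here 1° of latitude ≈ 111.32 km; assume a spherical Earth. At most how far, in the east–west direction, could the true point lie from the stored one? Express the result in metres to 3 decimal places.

0.645 metres

With a 0.00002° grid the true value lies within half a step, ±0.00002°/2 = ±1e-05°, of the stored one.
One degree of longitude at 54.56° is 111320 × cos 54.56° ≈ 111320 × 0.5799 = 64548.9 m.
East–west error: 1e-05° × 64548.9 m/° ≈ 0.645489 m.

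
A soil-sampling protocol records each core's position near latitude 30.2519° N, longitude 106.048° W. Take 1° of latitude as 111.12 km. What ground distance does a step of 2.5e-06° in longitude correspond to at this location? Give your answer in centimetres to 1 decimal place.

One degree of longitude here spans 111120 × cos 30.2519° = 111120 × 0.8638 ≈ 95987.5 m; 2.5e-06° of that is 0.239969 m.
That is 0.239969 m = 23.997 cm.

24.0 centimetres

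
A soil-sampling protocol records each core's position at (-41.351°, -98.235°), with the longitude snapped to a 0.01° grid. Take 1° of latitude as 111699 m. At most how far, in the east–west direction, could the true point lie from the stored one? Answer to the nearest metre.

419 metres

With a 0.01° grid the true value lies within half a step, ±0.01°/2 = ±0.005°, of the stored one.
Parallels shrink by cos φ, so at 41.351° a degree of longitude is 111699 × 0.7507 ≈ 83849.8 m.
Maximum E–W displacement: 0.005 × 83849.8 = 419.249 m.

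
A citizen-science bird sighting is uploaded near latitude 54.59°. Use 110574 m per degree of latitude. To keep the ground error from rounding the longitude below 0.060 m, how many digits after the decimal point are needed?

At 54.59° one degree of longitude covers 110574 × cos 54.59° ≈ 110574 × 0.5794 ≈ 64069.2 m.
N decimal places → at most half a unit in the last place, 0.5 × 10⁻ᴺ° = 64069.2/2 × 10⁻ᴺ m.
Need 0.5 × 64069.2 × 10⁻ᴺ ≤ 0.060 → 10⁻ᴺ ≤ 1.873e-06, so N ≥ 5.73.
At 5 places the error can reach 0.32 m, but 6 places keeps it to 0.032 m.

6 decimal places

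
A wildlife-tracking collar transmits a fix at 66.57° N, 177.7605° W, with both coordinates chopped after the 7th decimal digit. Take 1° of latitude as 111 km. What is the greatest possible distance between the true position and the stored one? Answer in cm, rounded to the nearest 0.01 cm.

1.19 cm

Truncating at 7 decimal places can drop up to a full unit in the last place, so each coordinate may be off by as much as 1e-07°.
N–S: 1e-07° × 111000 m/° = 0.0111 m.
E–W at 66.57°: 1e-07° × 111000 × cos 66.57° = 1e-07 × 111000 × 0.3976 ≈ 0.00441367 m.
Combining orthogonally: (0.0111² + 0.00441367²)^½ ≈ 0.0119453 m.
That is 0.0119453 m = 1.1945 cm.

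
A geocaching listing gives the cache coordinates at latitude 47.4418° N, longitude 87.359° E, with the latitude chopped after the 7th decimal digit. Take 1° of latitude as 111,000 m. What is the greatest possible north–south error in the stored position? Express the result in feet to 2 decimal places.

0.04 feet

Truncating at 7 decimal places can drop up to a full unit in the last place, so the latitude may be off by as much as 1e-07°.
Along the meridian that is 1e-07° × 111000 m/° = 0.0111 m.
In feet: 0.0111 m ÷ 0.3048 ≈ 0.036417 ft.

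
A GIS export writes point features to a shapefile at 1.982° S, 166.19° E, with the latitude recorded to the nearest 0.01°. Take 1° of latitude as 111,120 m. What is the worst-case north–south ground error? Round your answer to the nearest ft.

1823 ft

Rounding to 2 decimal places leaves the latitude within ±0.005° of the true value.
North–south distance: 0.005° × 111120 m/° = 555.6 m.
Converting: 555.6 m × 3.2808 ft/m ≈ 1822.8 ft.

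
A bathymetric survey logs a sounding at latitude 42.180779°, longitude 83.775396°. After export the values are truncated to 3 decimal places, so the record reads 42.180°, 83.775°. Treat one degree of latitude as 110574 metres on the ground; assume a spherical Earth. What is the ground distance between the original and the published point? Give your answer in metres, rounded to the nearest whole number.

The latitude changed by +0.000779° and the longitude by +0.000396°.
North–south shift: 0.000779 × 110574 = 86.1371 m.
E–W at 42.18°: 0.000396° × 110574 × cos 42.18° = 0.000396 × 110574 × 0.7410 ≈ 32.4481 m.
Hypotenuse of the two orthogonal shifts: √(86.1371² + 32.4481²) = 92.0461 m.

92 metres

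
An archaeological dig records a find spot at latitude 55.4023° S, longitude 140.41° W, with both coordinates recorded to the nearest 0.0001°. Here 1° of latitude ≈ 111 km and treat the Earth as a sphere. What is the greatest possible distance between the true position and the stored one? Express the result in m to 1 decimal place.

6.4 m

Rounding to 4 decimal places leaves each coordinate within ±5e-05° of the true value.
North–south component: 5e-05° × 111000 = 5.55 m.
Longitude error → 5e-05 × 111000 × cos 55.4023° = 5e-05 × 111000 × 0.5678 ≈ 3.15135 m.
Worst case both components are at the extreme and orthogonal: √(5.55² + 3.15135²) ≈ 6.38228 m.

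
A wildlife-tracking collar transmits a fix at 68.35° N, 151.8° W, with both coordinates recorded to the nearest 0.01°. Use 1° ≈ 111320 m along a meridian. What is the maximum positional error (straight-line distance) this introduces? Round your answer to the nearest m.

Rounding to 2 decimal places leaves each coordinate within ±0.005° of the true value.
Latitude error → 0.005 × 111320 = 556.6 m along the meridian.
East–west component at 68.35°: 0.005° × 111320 × cos 68.35° ≈ 0.005 × 41069.9 ≈ 205.35 m.
Worst case both components are at the extreme and orthogonal: √(556.6² + 205.35²) ≈ 593.272 m.

593 m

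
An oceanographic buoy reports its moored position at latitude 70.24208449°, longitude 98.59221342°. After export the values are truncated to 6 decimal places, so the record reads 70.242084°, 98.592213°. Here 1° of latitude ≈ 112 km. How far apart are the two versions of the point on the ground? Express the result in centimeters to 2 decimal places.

5.71 centimeters

The latitude changed by +0.00000049° and the longitude by +0.00000042°.
North–south shift: 0.00000049 × 112000 = 0.05488 m.
E–W at 70.2421°: 0.00000042° × 112000 × cos 70.2421° = 0.00000042 × 112000 × 0.3380 ≈ 0.0159017 m.
Combined displacement = (0.05488² + 0.0159017²)^½ ≈ 0.0571374 m.
That is 0.0571374 m = 5.7137 cm.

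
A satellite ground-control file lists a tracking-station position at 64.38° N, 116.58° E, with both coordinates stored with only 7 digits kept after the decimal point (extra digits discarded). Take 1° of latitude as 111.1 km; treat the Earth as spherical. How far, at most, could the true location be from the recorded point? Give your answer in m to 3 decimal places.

0.012 m

Truncating at 7 decimal places can drop up to a full unit in the last place, so each coordinate may be off by as much as 1e-07°.
North–south component: 1e-07° × 111100 = 0.01111 m.
E–W at 64.38°: 1e-07° × 111100 × cos 64.38° = 1e-07 × 111100 × 0.4324 ≈ 0.00480397 m.
Combining orthogonally: (0.01111² + 0.00480397²)^½ ≈ 0.0121041 m.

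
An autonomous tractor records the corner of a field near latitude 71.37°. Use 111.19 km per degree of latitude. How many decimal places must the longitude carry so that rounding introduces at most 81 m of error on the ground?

3 decimal places

At 71.37° one degree of longitude covers 111190 × cos 71.37° ≈ 111190 × 0.3195 ≈ 35520.3 m.
Rounding to N decimal places gives at most 0.5 × 10⁻ᴺ degrees of error, i.e. 0.5 × 10⁻ᴺ × 35520.3 m.
Setting 17760.1 × 10⁻ᴺ ≤ 81 gives 10ᴺ ≥ 219.3, i.e. N ≥ 2.34.
N = 2 would give 178 m (too coarse); N = 3 gives 17.8 m ≤ 81 m.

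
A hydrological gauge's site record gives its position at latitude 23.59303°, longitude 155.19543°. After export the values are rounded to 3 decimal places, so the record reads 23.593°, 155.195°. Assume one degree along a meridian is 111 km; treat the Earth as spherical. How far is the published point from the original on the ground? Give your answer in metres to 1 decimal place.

Δlat = 23.59303 − 23.593 = +0.00003°; Δlon = 155.19543 − 155.195 = +0.00043°.
N–S: 0.00003° × 111000 m/° = 3.33 m.
East–west at this latitude: 0.00043° × 111000 × cos 23.593° ≈ 0.00043 × 101722 = 43.7403 m.
Hypotenuse of the two orthogonal shifts: √(3.33² + 43.7403²) = 43.8669 m.

43.9 metres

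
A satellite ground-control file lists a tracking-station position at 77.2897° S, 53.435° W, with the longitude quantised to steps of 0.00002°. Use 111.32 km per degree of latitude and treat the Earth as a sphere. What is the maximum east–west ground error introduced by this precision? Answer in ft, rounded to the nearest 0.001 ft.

With a 0.00002° grid the true value lies within half a step, ±0.00002°/2 = ±1e-05°, of the stored one.
Parallels shrink by cos φ, so at 77.2897° a degree of longitude is 111320 × 0.2200 ≈ 24492.8 m.
Maximum E–W displacement: 1e-05 × 24492.8 = 0.244928 m.
In feet: 0.244928 m ÷ 0.3048 ≈ 0.80357 ft.

0.804 ft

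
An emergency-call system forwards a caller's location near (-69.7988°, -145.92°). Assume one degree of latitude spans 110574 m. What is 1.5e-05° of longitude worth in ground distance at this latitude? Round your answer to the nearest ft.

2 ft

At 69.7988° a degree of longitude is 110574 × cos 69.7988° ≈ 38183.2 m, so 1.5e-05° corresponds to 0.572748 m.
Converting: 0.572748 m × 3.2808 ft/m ≈ 1.8791 ft.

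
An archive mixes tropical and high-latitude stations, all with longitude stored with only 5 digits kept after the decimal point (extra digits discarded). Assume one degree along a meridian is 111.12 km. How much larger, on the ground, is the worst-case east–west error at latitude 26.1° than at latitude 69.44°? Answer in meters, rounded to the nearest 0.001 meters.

Truncating at 5 decimal places can drop up to a full unit in the last place, so the longitude may be off by as much as 1e-05°.
At 26.1°: 1e-05° × 111120 × cos 26.1° = 1e-05 × 111120 × 0.8980 ≈ 0.99789 m.
Error at 69.44° = 1e-05° × 111120 × cos 69.44° ≈ 1.1112 × 0.3512 = 0.39024 m.
Difference: 0.99789 − 0.39024 = 0.60765 m.

0.608 meters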